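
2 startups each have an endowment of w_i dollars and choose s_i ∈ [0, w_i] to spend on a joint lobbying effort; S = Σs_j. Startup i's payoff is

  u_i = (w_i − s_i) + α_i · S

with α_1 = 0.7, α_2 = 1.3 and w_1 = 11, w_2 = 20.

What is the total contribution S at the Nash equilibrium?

∂u_i/∂s_i = α_i − 1, so startup i contributes w_i if α_i > 1, else 0.
α_i > 1 for i ∈ {2}; NE contributions (0, 20), S = 20.

20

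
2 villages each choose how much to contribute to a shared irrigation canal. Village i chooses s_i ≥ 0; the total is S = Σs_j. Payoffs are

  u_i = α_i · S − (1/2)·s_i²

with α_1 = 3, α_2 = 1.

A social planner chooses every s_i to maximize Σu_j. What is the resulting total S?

Planner FOC: ∂(Σu_j)/∂s_i = (Σα_j) − s_i = 0, so s_i^SO = Σα_j = 4 for every i; S^SO = 8.

8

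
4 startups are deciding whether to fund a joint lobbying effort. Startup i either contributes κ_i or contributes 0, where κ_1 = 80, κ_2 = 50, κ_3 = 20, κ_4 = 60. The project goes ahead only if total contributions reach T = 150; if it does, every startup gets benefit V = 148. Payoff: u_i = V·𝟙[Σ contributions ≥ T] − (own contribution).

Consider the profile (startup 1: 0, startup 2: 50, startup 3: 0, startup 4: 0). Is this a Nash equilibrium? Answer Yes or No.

Total = 50 < 150: not provided.
Startup 1 (pledges 0, payoff 0): pledging 80 → total 130, payoff -80. No gain.
Startup 2 (pledges 50, payoff -50): dropping to 0 → total 0, payoff 0. Profitable deviation.

No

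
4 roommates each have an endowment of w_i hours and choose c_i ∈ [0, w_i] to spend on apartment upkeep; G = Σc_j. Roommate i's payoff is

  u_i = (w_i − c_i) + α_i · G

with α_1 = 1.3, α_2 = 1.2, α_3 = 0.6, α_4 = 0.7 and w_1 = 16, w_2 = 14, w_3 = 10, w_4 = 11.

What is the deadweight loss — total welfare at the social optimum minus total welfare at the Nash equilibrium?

∂u_i/∂c_i = α_i − 1, so roommate i contributes w_i if α_i > 1, else 0.
α_i > 1 for i ∈ {1, 2}; NE contributions (16, 14, 0, 0), G = 30.
W^NE = Σw_i − G^NE + (Σα_i)·G^NE = 51 + 2.8·30 = 135.
Planner: ∂(Σu_j)/∂c_i = Σα_j − 1 = 2.8 > 0, so everyone contributes w_i; G^SO = 51, W^SO = 51 + 2.8·51 = 193.8.
Deadweight loss = 58.8.

58.8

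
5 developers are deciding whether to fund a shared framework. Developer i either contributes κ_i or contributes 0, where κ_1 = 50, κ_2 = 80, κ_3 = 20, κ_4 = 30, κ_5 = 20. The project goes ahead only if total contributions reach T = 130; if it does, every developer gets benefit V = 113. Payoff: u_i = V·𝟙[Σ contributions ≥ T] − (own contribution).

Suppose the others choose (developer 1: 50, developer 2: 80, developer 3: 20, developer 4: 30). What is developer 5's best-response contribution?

Others' total = 180 ≥ 130; contributing adds cost 20 for no extra benefit.
Best response: 0.

0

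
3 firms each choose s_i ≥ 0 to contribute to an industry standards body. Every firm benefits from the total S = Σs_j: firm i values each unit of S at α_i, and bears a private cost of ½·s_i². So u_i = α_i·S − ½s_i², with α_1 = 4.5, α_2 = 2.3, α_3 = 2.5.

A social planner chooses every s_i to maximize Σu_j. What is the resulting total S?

Planner FOC: ∂(Σu_j)/∂s_i = (Σα_j) − s_i = 0, so s_i^SO = Σα_j = 9.3 for every i; S^SO = 27.9.

27.9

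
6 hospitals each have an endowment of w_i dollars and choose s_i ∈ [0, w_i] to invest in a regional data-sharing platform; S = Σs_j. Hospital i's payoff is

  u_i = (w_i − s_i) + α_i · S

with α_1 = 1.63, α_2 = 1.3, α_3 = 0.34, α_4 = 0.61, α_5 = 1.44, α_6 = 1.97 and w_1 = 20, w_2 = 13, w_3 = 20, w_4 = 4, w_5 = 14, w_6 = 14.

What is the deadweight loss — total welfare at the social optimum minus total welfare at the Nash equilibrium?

∂u_i/∂s_i = α_i − 1, so hospital i contributes w_i if α_i > 1, else 0.
α_i > 1 for i ∈ {1, 2, 5, 6}; NE contributions (20, 13, 0, 0, 14, 14), S = 61.
W^NE = Σw_i − S^NE + (Σα_i)·S^NE = 85 + 6.29·61 = 468.69.
Planner: ∂(Σu_j)/∂s_i = Σα_j − 1 = 6.29 > 0, so everyone contributes w_i; S^SO = 85, W^SO = 85 + 6.29·85 = 619.65.
Deadweight loss = 150.96.

150.96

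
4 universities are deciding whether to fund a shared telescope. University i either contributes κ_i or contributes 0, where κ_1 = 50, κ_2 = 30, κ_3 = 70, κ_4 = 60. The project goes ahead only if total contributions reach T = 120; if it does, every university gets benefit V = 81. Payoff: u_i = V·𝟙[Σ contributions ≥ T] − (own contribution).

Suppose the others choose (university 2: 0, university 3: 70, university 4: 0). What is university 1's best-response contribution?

Others' total = 70. Contributing 50 brings total to 120 ≥ 120: gain V − κ_1 = 31.
Best response: 50.

50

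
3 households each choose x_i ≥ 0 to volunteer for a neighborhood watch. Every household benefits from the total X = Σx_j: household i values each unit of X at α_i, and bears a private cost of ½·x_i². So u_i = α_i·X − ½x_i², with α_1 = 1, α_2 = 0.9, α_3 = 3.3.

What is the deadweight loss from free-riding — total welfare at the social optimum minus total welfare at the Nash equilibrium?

19.87

Household i's FOC: ∂u_i/∂x_i = α_i − x_i = 0, so x_i* = α_i.
NE contributions = (1, 0.9, 3.3); X = 5.2.
W^NE = (Σα)·X − ½Σα_i² = 5.2² − ½·12.7 = 20.69.
Planner sets x_i = Σα_j = 5.2 for every i, so X^SO = 3·5.2 = 15.6.
W^SO = (Σα)·X^SO − ½·3·(Σα)² = (3/2)·5.2² = 40.56.
Deadweight loss = W^SO − W^NE = 19.87.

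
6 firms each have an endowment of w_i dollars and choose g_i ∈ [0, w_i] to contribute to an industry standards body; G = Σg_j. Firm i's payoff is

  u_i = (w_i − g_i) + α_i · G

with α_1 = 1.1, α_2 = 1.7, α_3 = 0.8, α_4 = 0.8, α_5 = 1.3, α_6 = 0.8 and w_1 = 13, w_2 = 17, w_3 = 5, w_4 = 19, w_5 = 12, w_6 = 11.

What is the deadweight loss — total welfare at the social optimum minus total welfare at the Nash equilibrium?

192.5

∂u_i/∂g_i = α_i − 1, so firm i contributes w_i if α_i > 1, else 0.
α_i > 1 for i ∈ {1, 2, 5}; NE contributions (13, 17, 0, 0, 12, 0), G = 42.
W^NE = Σw_i − G^NE + (Σα_i)·G^NE = 77 + 5.5·42 = 308.
Planner: ∂(Σu_j)/∂g_i = Σα_j − 1 = 5.5 > 0, so everyone contributes w_i; G^SO = 77, W^SO = 77 + 5.5·77 = 500.5.
Deadweight loss = 192.5.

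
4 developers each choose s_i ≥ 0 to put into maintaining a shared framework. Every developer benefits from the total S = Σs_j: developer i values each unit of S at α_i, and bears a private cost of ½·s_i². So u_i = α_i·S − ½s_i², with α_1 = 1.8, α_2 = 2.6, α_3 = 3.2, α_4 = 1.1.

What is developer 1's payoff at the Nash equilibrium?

Developer i's FOC: ∂u_i/∂s_i = α_i − s_i = 0, so s_i* = α_i.
NE contributions = (1.8, 2.6, 3.2, 1.1); S = 8.7.
u_1 = α_1·S − ½·(s_1)² = 1.8·8.7 − ½·1.8² = 14.04.

14.04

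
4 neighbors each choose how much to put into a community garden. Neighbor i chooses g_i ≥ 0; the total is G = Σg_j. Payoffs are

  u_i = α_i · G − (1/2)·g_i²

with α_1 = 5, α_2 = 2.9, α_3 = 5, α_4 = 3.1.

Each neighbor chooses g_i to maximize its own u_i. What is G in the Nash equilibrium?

16

Neighbor i's FOC: ∂u_i/∂g_i = α_i − g_i = 0, so g_i* = α_i.
NE contributions = (5, 2.9, 5, 3.1); G = 16.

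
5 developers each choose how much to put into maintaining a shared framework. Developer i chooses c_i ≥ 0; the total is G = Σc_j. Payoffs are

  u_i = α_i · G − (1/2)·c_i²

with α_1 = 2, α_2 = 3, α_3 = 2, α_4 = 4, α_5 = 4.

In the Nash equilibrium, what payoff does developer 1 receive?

Developer i's FOC: ∂u_i/∂c_i = α_i − c_i = 0, so c_i* = α_i.
NE contributions = (2, 3, 2, 4, 4); G = 15.
u_1 = α_1·G − ½·(c_1)² = 2·15 − ½·2² = 28.

28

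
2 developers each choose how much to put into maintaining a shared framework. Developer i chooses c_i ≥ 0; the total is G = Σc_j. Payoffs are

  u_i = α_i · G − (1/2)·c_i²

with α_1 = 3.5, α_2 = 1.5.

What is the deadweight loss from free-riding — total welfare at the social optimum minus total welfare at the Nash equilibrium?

7.25

Developer i's FOC: ∂u_i/∂c_i = α_i − c_i = 0, so c_i* = α_i.
NE contributions = (3.5, 1.5); G = 5.
W^NE = (Σα)·G − ½Σα_i² = 5² − ½·14.5 = 17.75.
Planner sets c_i = Σα_j = 5 for every i, so G^SO = 2·5 = 10.
W^SO = (Σα)·G^SO − ½·2·(Σα)² = (2/2)·5² = 25.
Deadweight loss = W^SO − W^NE = 7.25.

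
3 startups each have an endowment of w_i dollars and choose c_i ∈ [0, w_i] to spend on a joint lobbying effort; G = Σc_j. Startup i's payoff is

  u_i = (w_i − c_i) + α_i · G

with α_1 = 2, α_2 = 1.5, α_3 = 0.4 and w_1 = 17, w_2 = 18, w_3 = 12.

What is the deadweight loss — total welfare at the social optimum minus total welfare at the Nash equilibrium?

34.8

∂u_i/∂c_i = α_i − 1, so startup i contributes w_i if α_i > 1, else 0.
α_i > 1 for i ∈ {1, 2}; NE contributions (17, 18, 0), G = 35.
W^NE = Σw_i − G^NE + (Σα_i)·G^NE = 47 + 2.9·35 = 148.5.
Planner: ∂(Σu_j)/∂c_i = Σα_j − 1 = 2.9 > 0, so everyone contributes w_i; G^SO = 47, W^SO = 47 + 2.9·47 = 183.3.
Deadweight loss = 34.8.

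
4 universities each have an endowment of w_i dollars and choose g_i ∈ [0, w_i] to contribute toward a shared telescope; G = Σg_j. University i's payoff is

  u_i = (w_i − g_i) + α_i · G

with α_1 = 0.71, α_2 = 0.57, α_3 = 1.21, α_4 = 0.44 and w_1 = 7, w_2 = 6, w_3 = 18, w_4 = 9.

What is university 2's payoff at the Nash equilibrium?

16.26

∂u_i/∂g_i = α_i − 1, so university i contributes w_i if α_i > 1, else 0.
α_i > 1 for i ∈ {3}; NE contributions (0, 0, 18, 0), G = 18.
u_2 = (6 − 0) + 0.57·18 = 16.26.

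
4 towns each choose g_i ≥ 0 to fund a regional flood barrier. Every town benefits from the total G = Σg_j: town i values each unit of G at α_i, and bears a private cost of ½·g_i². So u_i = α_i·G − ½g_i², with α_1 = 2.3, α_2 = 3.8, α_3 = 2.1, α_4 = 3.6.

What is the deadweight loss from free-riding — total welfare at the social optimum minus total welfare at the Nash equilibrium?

Town i's FOC: ∂u_i/∂g_i = α_i − g_i = 0, so g_i* = α_i.
NE contributions = (2.3, 3.8, 2.1, 3.6); G = 11.8.
W^NE = (Σα)·G − ½Σα_i² = 11.8² − ½·37.1 = 120.69.
Planner sets g_i = Σα_j = 11.8 for every i, so G^SO = 4·11.8 = 47.2.
W^SO = (Σα)·G^SO − ½·4·(Σα)² = (4/2)·11.8² = 278.48.
Deadweight loss = W^SO − W^NE = 157.79.

157.79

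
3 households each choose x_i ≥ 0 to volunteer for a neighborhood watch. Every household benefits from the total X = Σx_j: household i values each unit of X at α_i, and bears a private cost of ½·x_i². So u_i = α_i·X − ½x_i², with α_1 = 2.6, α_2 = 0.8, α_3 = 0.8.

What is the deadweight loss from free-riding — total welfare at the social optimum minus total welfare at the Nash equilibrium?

Household i's FOC: ∂u_i/∂x_i = α_i − x_i = 0, so x_i* = α_i.
NE contributions = (2.6, 0.8, 0.8); X = 4.2.
W^NE = (Σα)·X − ½Σα_i² = 4.2² − ½·8.04 = 13.62.
Planner sets x_i = Σα_j = 4.2 for every i, so X^SO = 3·4.2 = 12.6.
W^SO = (Σα)·X^SO − ½·3·(Σα)² = (3/2)·4.2² = 26.46.
Deadweight loss = W^SO − W^NE = 12.84.

12.84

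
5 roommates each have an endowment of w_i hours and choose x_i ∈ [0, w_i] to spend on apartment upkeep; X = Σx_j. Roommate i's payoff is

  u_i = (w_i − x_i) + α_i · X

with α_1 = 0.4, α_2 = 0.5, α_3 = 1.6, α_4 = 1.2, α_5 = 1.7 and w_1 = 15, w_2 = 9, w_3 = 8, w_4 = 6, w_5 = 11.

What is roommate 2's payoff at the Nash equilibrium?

∂u_i/∂x_i = α_i − 1, so roommate i contributes w_i if α_i > 1, else 0.
α_i > 1 for i ∈ {3, 4, 5}; NE contributions (0, 0, 8, 6, 11), X = 25.
u_2 = (9 − 0) + 0.5·25 = 21.5.

21.5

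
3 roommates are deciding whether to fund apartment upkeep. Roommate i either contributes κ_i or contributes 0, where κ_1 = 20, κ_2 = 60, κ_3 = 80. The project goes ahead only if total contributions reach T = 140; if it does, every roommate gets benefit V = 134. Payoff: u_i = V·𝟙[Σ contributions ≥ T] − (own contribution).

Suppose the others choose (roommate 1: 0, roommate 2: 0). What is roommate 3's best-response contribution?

0

Others' total = 0. Even contributing 80 gives 80 < 140: no benefit either way.
Best response: 0.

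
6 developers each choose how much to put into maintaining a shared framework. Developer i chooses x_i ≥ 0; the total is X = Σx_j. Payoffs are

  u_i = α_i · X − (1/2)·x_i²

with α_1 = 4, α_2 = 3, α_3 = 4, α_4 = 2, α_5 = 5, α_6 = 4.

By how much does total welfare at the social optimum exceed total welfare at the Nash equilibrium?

Developer i's FOC: ∂u_i/∂x_i = α_i − x_i = 0, so x_i* = α_i.
NE contributions = (4, 3, 4, 2, 5, 4); X = 22.
W^NE = (Σα)·X − ½Σα_i² = 22² − ½·86 = 441.
Planner sets x_i = Σα_j = 22 for every i, so X^SO = 6·22 = 132.
W^SO = (Σα)·X^SO − ½·6·(Σα)² = (6/2)·22² = 1452.
Deadweight loss = W^SO − W^NE = 1011.

1011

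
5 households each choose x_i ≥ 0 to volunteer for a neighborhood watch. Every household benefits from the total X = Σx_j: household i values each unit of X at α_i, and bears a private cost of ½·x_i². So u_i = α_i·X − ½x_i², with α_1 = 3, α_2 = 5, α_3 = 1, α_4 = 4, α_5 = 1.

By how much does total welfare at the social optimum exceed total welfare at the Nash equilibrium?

320

Household i's FOC: ∂u_i/∂x_i = α_i − x_i = 0, so x_i* = α_i.
NE contributions = (3, 5, 1, 4, 1); X = 14.
W^NE = (Σα)·X − ½Σα_i² = 14² − ½·52 = 170.
Planner sets x_i = Σα_j = 14 for every i, so X^SO = 5·14 = 70.
W^SO = (Σα)·X^SO − ½·5·(Σα)² = (5/2)·14² = 490.
Deadweight loss = W^SO − W^NE = 320.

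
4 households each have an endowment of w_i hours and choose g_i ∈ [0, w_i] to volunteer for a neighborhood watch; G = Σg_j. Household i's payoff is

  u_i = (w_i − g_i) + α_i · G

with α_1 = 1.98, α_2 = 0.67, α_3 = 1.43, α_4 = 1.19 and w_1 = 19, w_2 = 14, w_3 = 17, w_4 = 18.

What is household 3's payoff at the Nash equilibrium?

∂u_i/∂g_i = α_i − 1, so household i contributes w_i if α_i > 1, else 0.
α_i > 1 for i ∈ {1, 3, 4}; NE contributions (19, 0, 17, 18), G = 54.
u_3 = (17 − 17) + 1.43·54 = 77.22.

77.22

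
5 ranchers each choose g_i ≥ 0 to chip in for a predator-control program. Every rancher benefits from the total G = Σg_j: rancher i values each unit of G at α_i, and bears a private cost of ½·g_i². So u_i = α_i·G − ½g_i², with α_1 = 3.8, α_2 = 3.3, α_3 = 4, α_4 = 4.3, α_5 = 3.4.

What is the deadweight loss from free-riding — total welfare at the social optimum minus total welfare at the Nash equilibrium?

Rancher i's FOC: ∂u_i/∂g_i = α_i − g_i = 0, so g_i* = α_i.
NE contributions = (3.8, 3.3, 4, 4.3, 3.4); G = 18.8.
W^NE = (Σα)·G − ½Σα_i² = 18.8² − ½·71.38 = 317.75.
Planner sets g_i = Σα_j = 18.8 for every i, so G^SO = 5·18.8 = 94.
W^SO = (Σα)·G^SO − ½·5·(Σα)² = (5/2)·18.8² = 883.6.
Deadweight loss = W^SO − W^NE = 565.85.

565.85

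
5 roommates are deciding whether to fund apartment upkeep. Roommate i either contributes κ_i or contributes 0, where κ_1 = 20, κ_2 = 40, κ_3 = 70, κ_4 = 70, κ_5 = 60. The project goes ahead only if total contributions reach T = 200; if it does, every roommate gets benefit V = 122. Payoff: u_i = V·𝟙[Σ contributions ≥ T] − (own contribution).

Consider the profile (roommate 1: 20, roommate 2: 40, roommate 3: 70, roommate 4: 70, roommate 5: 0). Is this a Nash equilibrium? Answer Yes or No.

Yes

Total = 200 ≥ 200: provided.
Roommate 1 (pledges 20, payoff 102): dropping to 0 → total 180, payoff 0. No gain.
Roommate 2 (pledges 40, payoff 82): dropping to 0 → total 160, payoff 0. No gain.
Roommate 3 (pledges 70, payoff 52): dropping to 0 → total 130, payoff 0. No gain.
Roommate 4 (pledges 70, payoff 52): dropping to 0 → total 130, payoff 0. No gain.
Roommate 5 (pledges 0, payoff 122): pledging 60 → total 260, payoff 62. No gain.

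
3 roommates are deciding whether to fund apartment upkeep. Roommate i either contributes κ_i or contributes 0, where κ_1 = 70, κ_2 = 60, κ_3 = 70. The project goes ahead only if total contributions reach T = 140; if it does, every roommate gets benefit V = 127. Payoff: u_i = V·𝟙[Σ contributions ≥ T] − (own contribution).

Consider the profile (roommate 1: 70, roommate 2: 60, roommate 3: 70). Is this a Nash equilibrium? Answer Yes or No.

Total = 200 ≥ 140: provided.
Roommate 1 (pledges 70, payoff 57): dropping to 0 → total 130, payoff 0. No gain.
Roommate 2 (pledges 60, payoff 67): dropping to 0 → total 140, payoff 127. Profitable deviation.

No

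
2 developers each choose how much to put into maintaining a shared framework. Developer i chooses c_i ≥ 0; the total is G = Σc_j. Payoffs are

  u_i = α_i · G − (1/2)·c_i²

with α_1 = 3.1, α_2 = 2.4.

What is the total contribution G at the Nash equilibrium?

Developer i's FOC: ∂u_i/∂c_i = α_i − c_i = 0, so c_i* = α_i.
NE contributions = (3.1, 2.4); G = 5.5.

5.5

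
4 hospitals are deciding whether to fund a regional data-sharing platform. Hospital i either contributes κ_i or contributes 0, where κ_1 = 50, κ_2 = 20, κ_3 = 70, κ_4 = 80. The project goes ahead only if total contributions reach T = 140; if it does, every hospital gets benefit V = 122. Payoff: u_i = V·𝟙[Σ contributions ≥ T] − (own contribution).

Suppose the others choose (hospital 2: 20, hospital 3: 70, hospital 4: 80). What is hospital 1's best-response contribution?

Others' total = 170 ≥ 140; contributing adds cost 50 for no extra benefit.
Best response: 0.

0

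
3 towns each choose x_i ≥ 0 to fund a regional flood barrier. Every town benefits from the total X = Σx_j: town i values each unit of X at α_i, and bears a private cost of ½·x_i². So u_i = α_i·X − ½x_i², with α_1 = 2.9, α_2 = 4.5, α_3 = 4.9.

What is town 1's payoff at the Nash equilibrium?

31.465

Town i's FOC: ∂u_i/∂x_i = α_i − x_i = 0, so x_i* = α_i.
NE contributions = (2.9, 4.5, 4.9); X = 12.3.
u_1 = α_1·X − ½·(x_1)² = 2.9·12.3 − ½·2.9² = 31.465.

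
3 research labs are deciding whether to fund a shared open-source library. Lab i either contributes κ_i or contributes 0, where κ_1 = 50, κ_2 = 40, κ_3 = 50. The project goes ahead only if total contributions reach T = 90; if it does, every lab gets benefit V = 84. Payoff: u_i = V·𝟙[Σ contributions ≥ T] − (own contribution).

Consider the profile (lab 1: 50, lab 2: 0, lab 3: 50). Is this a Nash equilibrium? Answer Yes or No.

Total = 100 ≥ 90: provided.
Lab 1 (pledges 50, payoff 34): dropping to 0 → total 50, payoff 0. No gain.
Lab 2 (pledges 0, payoff 84): pledging 40 → total 140, payoff 44. No gain.
Lab 3 (pledges 50, payoff 34): dropping to 0 → total 50, payoff 0. No gain.

Yes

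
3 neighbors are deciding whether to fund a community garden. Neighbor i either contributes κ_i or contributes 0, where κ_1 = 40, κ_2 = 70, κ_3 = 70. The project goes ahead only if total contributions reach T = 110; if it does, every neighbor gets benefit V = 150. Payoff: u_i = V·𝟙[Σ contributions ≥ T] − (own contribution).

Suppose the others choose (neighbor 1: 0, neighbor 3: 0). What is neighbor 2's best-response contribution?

0

Others' total = 0. Even contributing 70 gives 70 < 110: no benefit either way.
Best response: 0.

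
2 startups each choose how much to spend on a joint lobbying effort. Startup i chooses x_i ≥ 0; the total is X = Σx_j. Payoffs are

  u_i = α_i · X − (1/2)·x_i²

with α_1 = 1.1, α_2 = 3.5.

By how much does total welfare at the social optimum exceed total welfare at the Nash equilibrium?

Startup i's FOC: ∂u_i/∂x_i = α_i − x_i = 0, so x_i* = α_i.
NE contributions = (1.1, 3.5); X = 4.6.
W^NE = (Σα)·X − ½Σα_i² = 4.6² − ½·13.46 = 14.43.
Planner sets x_i = Σα_j = 4.6 for every i, so X^SO = 2·4.6 = 9.2.
W^SO = (Σα)·X^SO − ½·2·(Σα)² = (2/2)·4.6² = 21.16.
Deadweight loss = W^SO − W^NE = 6.73.

6.73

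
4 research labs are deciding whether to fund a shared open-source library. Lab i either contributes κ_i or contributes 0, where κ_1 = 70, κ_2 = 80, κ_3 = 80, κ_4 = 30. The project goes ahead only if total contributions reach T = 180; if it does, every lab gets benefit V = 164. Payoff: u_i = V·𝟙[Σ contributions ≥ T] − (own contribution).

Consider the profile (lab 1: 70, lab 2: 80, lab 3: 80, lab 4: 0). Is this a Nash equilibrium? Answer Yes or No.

Yes

Total = 230 ≥ 180: provided.
Lab 1 (pledges 70, payoff 94): dropping to 0 → total 160, payoff 0. No gain.
Lab 2 (pledges 80, payoff 84): dropping to 0 → total 150, payoff 0. No gain.
Lab 3 (pledges 80, payoff 84): dropping to 0 → total 150, payoff 0. No gain.
Lab 4 (pledges 0, payoff 164): pledging 30 → total 260, payoff 134. No gain.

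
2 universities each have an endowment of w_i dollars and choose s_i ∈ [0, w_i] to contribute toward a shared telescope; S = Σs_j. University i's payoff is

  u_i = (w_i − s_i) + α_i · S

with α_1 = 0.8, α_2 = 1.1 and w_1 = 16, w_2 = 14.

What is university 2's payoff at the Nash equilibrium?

15.4

∂u_i/∂s_i = α_i − 1, so university i contributes w_i if α_i > 1, else 0.
α_i > 1 for i ∈ {2}; NE contributions (0, 14), S = 14.
u_2 = (14 − 14) + 1.1·14 = 15.4.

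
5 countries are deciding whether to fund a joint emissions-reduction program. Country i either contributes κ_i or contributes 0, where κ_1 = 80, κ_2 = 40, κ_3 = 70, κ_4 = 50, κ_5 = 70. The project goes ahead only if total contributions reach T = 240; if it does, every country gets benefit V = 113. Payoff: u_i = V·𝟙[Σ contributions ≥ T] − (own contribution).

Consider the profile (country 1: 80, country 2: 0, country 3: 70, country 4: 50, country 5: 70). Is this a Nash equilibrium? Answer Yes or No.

Yes

Total = 270 ≥ 240: provided.
Country 1 (pledges 80, payoff 33): dropping to 0 → total 190, payoff 0. No gain.
Country 2 (pledges 0, payoff 113): pledging 40 → total 310, payoff 73. No gain.
Country 3 (pledges 70, payoff 43): dropping to 0 → total 200, payoff 0. No gain.
Country 4 (pledges 50, payoff 63): dropping to 0 → total 220, payoff 0. No gain.
Country 5 (pledges 70, payoff 43): dropping to 0 → total 200, payoff 0. No gain.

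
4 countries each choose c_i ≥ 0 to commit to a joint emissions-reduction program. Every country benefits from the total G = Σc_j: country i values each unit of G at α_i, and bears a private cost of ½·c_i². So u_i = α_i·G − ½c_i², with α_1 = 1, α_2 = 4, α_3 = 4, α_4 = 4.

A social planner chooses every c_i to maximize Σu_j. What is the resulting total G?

Planner FOC: ∂(Σu_j)/∂c_i = (Σα_j) − c_i = 0, so c_i^SO = Σα_j = 13 for every i; G^SO = 52.

52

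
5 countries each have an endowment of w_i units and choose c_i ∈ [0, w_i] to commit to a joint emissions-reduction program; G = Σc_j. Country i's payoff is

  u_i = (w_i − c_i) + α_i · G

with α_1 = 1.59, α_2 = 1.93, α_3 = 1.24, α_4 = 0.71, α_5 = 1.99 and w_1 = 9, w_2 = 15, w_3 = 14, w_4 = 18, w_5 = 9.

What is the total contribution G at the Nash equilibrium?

∂u_i/∂c_i = α_i − 1, so country i contributes w_i if α_i > 1, else 0.
α_i > 1 for i ∈ {1, 2, 3, 5}; NE contributions (9, 15, 14, 0, 9), G = 47.

47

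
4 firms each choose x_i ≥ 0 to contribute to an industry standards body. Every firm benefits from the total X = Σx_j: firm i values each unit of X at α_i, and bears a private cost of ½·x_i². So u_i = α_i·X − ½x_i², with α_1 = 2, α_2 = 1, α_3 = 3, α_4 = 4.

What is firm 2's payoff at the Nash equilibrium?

Firm i's FOC: ∂u_i/∂x_i = α_i − x_i = 0, so x_i* = α_i.
NE contributions = (2, 1, 3, 4); X = 10.
u_2 = α_2·X − ½·(x_2)² = 1·10 − ½·1² = 9.5.

9.5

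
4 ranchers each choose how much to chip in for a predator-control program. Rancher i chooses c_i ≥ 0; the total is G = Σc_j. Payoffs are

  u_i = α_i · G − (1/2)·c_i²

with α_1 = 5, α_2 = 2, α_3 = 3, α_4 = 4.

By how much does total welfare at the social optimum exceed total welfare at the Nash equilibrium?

Rancher i's FOC: ∂u_i/∂c_i = α_i − c_i = 0, so c_i* = α_i.
NE contributions = (5, 2, 3, 4); G = 14.
W^NE = (Σα)·G − ½Σα_i² = 14² − ½·54 = 169.
Planner sets c_i = Σα_j = 14 for every i, so G^SO = 4·14 = 56.
W^SO = (Σα)·G^SO − ½·4·(Σα)² = (4/2)·14² = 392.
Deadweight loss = W^SO − W^NE = 223.

223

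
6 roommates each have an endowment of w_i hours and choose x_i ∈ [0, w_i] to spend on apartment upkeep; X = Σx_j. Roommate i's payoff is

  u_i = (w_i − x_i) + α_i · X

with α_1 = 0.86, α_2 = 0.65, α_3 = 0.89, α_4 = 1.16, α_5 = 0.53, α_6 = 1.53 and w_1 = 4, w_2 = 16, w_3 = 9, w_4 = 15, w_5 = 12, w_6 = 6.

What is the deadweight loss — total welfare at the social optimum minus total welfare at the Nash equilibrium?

∂u_i/∂x_i = α_i − 1, so roommate i contributes w_i if α_i > 1, else 0.
α_i > 1 for i ∈ {4, 6}; NE contributions (0, 0, 0, 15, 0, 6), X = 21.
W^NE = Σw_i − X^NE + (Σα_i)·X^NE = 62 + 4.62·21 = 159.02.
Planner: ∂(Σu_j)/∂x_i = Σα_j − 1 = 4.62 > 0, so everyone contributes w_i; X^SO = 62, W^SO = 62 + 4.62·62 = 348.44.
Deadweight loss = 189.42.

189.42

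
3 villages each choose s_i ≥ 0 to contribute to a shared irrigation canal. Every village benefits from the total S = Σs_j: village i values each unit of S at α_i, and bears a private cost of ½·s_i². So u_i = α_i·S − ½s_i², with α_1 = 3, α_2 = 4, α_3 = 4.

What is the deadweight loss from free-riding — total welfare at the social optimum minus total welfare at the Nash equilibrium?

Village i's FOC: ∂u_i/∂s_i = α_i − s_i = 0, so s_i* = α_i.
NE contributions = (3, 4, 4); S = 11.
W^NE = (Σα)·S − ½Σα_i² = 11² − ½·41 = 100.5.
Planner sets s_i = Σα_j = 11 for every i, so S^SO = 3·11 = 33.
W^SO = (Σα)·S^SO − ½·3·(Σα)² = (3/2)·11² = 181.5.
Deadweight loss = W^SO − W^NE = 81.

81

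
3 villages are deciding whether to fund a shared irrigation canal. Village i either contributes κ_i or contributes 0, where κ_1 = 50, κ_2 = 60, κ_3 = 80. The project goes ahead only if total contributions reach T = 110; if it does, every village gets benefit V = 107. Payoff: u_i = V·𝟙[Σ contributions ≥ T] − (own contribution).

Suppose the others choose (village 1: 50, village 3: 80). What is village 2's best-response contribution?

0

Others' total = 130 ≥ 110; contributing adds cost 60 for no extra benefit.
Best response: 0.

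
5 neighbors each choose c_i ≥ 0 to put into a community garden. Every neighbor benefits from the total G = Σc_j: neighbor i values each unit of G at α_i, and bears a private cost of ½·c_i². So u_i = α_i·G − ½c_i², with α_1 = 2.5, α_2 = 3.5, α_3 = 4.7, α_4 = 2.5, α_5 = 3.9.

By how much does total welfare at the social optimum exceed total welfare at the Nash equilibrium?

Neighbor i's FOC: ∂u_i/∂c_i = α_i − c_i = 0, so c_i* = α_i.
NE contributions = (2.5, 3.5, 4.7, 2.5, 3.9); G = 17.1.
W^NE = (Σα)·G − ½Σα_i² = 17.1² − ½·62.05 = 261.385.
Planner sets c_i = Σα_j = 17.1 for every i, so G^SO = 5·17.1 = 85.5.
W^SO = (Σα)·G^SO − ½·5·(Σα)² = (5/2)·17.1² = 731.025.
Deadweight loss = W^SO − W^NE = 469.64.

469.64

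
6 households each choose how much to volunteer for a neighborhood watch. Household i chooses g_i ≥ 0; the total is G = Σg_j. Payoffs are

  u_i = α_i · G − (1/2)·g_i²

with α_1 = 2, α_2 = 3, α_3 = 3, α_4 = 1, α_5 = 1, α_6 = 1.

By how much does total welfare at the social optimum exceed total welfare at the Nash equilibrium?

254.5

Household i's FOC: ∂u_i/∂g_i = α_i − g_i = 0, so g_i* = α_i.
NE contributions = (2, 3, 3, 1, 1, 1); G = 11.
W^NE = (Σα)·G − ½Σα_i² = 11² − ½·25 = 108.5.
Planner sets g_i = Σα_j = 11 for every i, so G^SO = 6·11 = 66.
W^SO = (Σα)·G^SO − ½·6·(Σα)² = (6/2)·11² = 363.
Deadweight loss = W^SO − W^NE = 254.5.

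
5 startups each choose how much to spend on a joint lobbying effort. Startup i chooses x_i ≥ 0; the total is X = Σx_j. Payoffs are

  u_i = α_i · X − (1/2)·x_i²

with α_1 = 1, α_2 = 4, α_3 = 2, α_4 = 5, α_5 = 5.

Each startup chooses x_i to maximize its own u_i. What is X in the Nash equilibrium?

17

Startup i's FOC: ∂u_i/∂x_i = α_i − x_i = 0, so x_i* = α_i.
NE contributions = (1, 4, 2, 5, 5); X = 17.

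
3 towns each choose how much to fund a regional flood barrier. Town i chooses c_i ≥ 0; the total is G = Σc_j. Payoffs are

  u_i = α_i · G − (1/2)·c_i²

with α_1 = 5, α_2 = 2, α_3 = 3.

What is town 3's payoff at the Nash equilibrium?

Town i's FOC: ∂u_i/∂c_i = α_i − c_i = 0, so c_i* = α_i.
NE contributions = (5, 2, 3); G = 10.
u_3 = α_3·G − ½·(c_3)² = 3·10 − ½·3² = 25.5.

25.5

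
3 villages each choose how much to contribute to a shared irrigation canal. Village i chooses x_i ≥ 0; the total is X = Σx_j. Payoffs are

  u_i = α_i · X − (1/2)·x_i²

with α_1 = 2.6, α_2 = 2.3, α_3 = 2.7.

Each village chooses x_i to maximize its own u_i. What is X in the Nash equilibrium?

7.6

Village i's FOC: ∂u_i/∂x_i = α_i − x_i = 0, so x_i* = α_i.
NE contributions = (2.6, 2.3, 2.7); X = 7.6.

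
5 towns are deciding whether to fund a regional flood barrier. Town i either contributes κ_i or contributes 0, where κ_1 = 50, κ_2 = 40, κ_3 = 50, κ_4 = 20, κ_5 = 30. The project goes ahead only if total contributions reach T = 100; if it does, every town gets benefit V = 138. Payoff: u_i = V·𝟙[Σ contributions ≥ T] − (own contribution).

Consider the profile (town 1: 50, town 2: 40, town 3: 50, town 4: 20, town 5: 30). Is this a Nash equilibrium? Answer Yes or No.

No

Total = 190 ≥ 100: provided.
Town 1 (pledges 50, payoff 88): dropping to 0 → total 140, payoff 138. Profitable deviation.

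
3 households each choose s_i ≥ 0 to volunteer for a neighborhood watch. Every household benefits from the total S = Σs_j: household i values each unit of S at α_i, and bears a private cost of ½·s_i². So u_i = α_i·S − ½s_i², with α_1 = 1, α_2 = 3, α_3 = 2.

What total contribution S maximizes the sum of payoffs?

Planner FOC: ∂(Σu_j)/∂s_i = (Σα_j) − s_i = 0, so s_i^SO = Σα_j = 6 for every i; S^SO = 18.

18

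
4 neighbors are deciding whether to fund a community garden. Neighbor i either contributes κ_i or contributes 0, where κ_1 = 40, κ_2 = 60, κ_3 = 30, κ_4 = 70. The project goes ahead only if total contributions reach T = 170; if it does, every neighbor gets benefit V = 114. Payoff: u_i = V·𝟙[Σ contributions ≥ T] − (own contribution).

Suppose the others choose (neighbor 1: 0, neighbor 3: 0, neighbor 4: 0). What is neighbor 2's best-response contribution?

Others' total = 0. Even contributing 60 gives 60 < 170: no benefit either way.
Best response: 0.

0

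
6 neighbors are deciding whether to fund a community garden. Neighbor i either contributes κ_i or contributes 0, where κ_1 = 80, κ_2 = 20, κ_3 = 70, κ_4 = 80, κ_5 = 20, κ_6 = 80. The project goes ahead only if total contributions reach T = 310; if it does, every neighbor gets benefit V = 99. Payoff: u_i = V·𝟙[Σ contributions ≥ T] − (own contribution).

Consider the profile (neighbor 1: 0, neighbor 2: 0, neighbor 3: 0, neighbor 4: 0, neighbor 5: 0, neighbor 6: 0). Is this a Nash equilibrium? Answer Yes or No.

Total = 0 < 310: not provided.
Neighbor 1 (pledges 0, payoff 0): pledging 80 → total 80, payoff -80. No gain.
Neighbor 2 (pledges 0, payoff 0): pledging 20 → total 20, payoff -20. No gain.
Neighbor 3 (pledges 0, payoff 0): pledging 70 → total 70, payoff -70. No gain.
Neighbor 4 (pledges 0, payoff 0): pledging 80 → total 80, payoff -80. No gain.
Neighbor 5 (pledges 0, payoff 0): pledging 20 → total 20, payoff -20. No gain.
Neighbor 6 (pledges 0, payoff 0): pledging 80 → total 80, payoff -80. No gain.

Yes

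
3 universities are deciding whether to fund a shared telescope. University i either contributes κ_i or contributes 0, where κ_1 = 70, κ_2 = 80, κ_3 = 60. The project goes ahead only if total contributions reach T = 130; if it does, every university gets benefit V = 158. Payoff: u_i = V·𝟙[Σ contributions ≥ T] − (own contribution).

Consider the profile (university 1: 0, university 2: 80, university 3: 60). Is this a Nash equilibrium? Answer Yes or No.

Total = 140 ≥ 130: provided.
University 1 (pledges 0, payoff 158): pledging 70 → total 210, payoff 88. No gain.
University 2 (pledges 80, payoff 78): dropping to 0 → total 60, payoff 0. No gain.
University 3 (pledges 60, payoff 98): dropping to 0 → total 80, payoff 0. No gain.

Yes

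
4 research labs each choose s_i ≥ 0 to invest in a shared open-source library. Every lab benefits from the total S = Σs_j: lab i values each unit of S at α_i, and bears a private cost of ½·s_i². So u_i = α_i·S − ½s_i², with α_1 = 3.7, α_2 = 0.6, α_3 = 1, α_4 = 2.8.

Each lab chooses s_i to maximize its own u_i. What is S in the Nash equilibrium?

8.1

Lab i's FOC: ∂u_i/∂s_i = α_i − s_i = 0, so s_i* = α_i.
NE contributions = (3.7, 0.6, 1, 2.8); S = 8.1.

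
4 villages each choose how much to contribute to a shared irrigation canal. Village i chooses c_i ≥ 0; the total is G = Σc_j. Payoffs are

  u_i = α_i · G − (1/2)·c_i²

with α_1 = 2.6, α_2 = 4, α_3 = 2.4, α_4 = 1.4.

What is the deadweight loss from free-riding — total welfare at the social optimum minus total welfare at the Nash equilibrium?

123.4

Village i's FOC: ∂u_i/∂c_i = α_i − c_i = 0, so c_i* = α_i.
NE contributions = (2.6, 4, 2.4, 1.4); G = 10.4.
W^NE = (Σα)·G − ½Σα_i² = 10.4² − ½·30.48 = 92.92.
Planner sets c_i = Σα_j = 10.4 for every i, so G^SO = 4·10.4 = 41.6.
W^SO = (Σα)·G^SO − ½·4·(Σα)² = (4/2)·10.4² = 216.32.
Deadweight loss = W^SO − W^NE = 123.4.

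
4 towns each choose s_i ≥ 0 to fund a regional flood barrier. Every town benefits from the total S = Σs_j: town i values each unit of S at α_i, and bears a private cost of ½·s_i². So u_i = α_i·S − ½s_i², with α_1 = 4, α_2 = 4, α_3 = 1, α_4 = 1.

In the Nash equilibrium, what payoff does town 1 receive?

Town i's FOC: ∂u_i/∂s_i = α_i − s_i = 0, so s_i* = α_i.
NE contributions = (4, 4, 1, 1); S = 10.
u_1 = α_1·S − ½·(s_1)² = 4·10 − ½·4² = 32.

32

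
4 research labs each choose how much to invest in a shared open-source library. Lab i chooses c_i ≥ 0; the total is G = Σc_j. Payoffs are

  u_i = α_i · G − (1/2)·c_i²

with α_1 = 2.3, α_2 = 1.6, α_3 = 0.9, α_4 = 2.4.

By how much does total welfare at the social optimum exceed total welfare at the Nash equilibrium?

59.05

Lab i's FOC: ∂u_i/∂c_i = α_i − c_i = 0, so c_i* = α_i.
NE contributions = (2.3, 1.6, 0.9, 2.4); G = 7.2.
W^NE = (Σα)·G − ½Σα_i² = 7.2² − ½·14.42 = 44.63.
Planner sets c_i = Σα_j = 7.2 for every i, so G^SO = 4·7.2 = 28.8.
W^SO = (Σα)·G^SO − ½·4·(Σα)² = (4/2)·7.2² = 103.68.
Deadweight loss = W^SO − W^NE = 59.05.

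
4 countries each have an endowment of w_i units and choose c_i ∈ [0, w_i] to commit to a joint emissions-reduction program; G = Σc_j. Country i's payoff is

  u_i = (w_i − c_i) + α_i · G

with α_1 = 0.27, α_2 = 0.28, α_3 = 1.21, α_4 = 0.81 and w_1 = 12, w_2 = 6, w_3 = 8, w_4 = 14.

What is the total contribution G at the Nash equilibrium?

8

∂u_i/∂c_i = α_i − 1, so country i contributes w_i if α_i > 1, else 0.
α_i > 1 for i ∈ {3}; NE contributions (0, 0, 8, 0), G = 8.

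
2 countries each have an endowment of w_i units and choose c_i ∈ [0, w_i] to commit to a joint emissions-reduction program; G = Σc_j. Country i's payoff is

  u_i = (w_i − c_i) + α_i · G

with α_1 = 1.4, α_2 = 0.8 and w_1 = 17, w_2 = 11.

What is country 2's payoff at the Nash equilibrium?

24.6

∂u_i/∂c_i = α_i − 1, so country i contributes w_i if α_i > 1, else 0.
α_i > 1 for i ∈ {1}; NE contributions (17, 0), G = 17.
u_2 = (11 − 0) + 0.8·17 = 24.6.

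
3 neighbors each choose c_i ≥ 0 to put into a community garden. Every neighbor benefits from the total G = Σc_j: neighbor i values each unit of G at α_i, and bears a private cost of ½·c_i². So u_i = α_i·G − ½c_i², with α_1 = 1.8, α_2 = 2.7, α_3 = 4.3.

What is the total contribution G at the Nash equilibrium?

8.8

Neighbor i's FOC: ∂u_i/∂c_i = α_i − c_i = 0, so c_i* = α_i.
NE contributions = (1.8, 2.7, 4.3); G = 8.8.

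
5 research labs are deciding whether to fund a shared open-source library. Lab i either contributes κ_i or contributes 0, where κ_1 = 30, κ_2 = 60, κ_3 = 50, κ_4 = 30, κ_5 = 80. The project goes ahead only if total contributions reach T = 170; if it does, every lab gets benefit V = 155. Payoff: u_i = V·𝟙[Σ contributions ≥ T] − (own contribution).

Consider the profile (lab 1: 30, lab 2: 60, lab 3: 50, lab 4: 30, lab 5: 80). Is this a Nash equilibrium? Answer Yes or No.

No

Total = 250 ≥ 170: provided.
Lab 1 (pledges 30, payoff 125): dropping to 0 → total 220, payoff 155. Profitable deviation.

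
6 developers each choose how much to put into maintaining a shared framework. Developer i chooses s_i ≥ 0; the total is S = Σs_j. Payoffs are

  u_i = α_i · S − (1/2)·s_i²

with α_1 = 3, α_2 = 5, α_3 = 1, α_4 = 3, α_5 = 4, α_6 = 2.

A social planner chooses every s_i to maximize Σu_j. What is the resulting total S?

108

Planner FOC: ∂(Σu_j)/∂s_i = (Σα_j) − s_i = 0, so s_i^SO = Σα_j = 18 for every i; S^SO = 108.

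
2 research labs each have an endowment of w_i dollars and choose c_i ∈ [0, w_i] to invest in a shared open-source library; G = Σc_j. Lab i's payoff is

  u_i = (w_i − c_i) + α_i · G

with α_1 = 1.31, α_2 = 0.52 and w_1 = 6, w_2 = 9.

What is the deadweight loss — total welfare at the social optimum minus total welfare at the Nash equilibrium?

7.47

∂u_i/∂c_i = α_i − 1, so lab i contributes w_i if α_i > 1, else 0.
α_i > 1 for i ∈ {1}; NE contributions (6, 0), G = 6.
W^NE = Σw_i − G^NE + (Σα_i)·G^NE = 15 + 0.83·6 = 19.98.
Planner: ∂(Σu_j)/∂c_i = Σα_j − 1 = 0.83 > 0, so everyone contributes w_i; G^SO = 15, W^SO = 15 + 0.83·15 = 27.45.
Deadweight loss = 7.47.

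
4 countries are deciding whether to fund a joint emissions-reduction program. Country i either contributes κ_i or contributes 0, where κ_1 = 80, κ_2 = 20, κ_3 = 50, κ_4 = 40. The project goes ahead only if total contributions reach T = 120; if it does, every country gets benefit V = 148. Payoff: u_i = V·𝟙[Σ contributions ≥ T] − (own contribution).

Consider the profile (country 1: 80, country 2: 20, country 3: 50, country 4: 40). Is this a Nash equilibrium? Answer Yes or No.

Total = 190 ≥ 120: provided.
Country 1 (pledges 80, payoff 68): dropping to 0 → total 110, payoff 0. No gain.
Country 2 (pledges 20, payoff 128): dropping to 0 → total 170, payoff 148. Profitable deviation.

No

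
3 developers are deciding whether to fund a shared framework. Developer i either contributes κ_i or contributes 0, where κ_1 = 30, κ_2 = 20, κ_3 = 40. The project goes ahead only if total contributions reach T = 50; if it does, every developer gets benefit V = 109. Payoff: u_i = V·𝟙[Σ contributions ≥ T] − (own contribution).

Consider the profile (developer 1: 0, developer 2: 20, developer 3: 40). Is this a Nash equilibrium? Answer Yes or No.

Total = 60 ≥ 50: provided.
Developer 1 (pledges 0, payoff 109): pledging 30 → total 90, payoff 79. No gain.
Developer 2 (pledges 20, payoff 89): dropping to 0 → total 40, payoff 0. No gain.
Developer 3 (pledges 40, payoff 69): dropping to 0 → total 20, payoff 0. No gain.

Yes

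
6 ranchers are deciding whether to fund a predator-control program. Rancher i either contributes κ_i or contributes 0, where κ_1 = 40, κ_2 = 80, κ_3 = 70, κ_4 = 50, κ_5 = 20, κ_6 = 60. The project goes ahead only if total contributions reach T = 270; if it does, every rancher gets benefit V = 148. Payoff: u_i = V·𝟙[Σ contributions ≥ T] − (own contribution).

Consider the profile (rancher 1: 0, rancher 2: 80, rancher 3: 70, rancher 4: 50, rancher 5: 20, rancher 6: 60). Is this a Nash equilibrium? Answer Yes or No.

Total = 280 ≥ 270: provided.
Rancher 1 (pledges 0, payoff 148): pledging 40 → total 320, payoff 108. No gain.
Rancher 2 (pledges 80, payoff 68): dropping to 0 → total 200, payoff 0. No gain.
Rancher 3 (pledges 70, payoff 78): dropping to 0 → total 210, payoff 0. No gain.
Rancher 4 (pledges 50, payoff 98): dropping to 0 → total 230, payoff 0. No gain.
Rancher 5 (pledges 20, payoff 128): dropping to 0 → total 260, payoff 0. No gain.
Rancher 6 (pledges 60, payoff 88): dropping to 0 → total 220, payoff 0. No gain.

Yes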